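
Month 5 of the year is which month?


Month 5 of 12

May


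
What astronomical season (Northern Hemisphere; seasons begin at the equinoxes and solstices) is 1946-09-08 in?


Date: September 8
Astronomical Summer (approx.; exact equinox/solstice day varies by year): June 21 to September 21
September 8 falls within the Summer window

Summer


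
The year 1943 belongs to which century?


Century = (year - 1) // 100 + 1
= (1943 - 1) // 100 + 1
= 1942 // 100 + 1
= 19 + 1

20th century


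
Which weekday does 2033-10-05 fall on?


Date: October 5, 2033
Anchor: Jan 1, 2033. With p = 2033 - 1 = 2032: (p + p//4 - p//100 + p//400) mod 7 = (2032 + 508 - 20 + 5) mod 7 = 2525 mod 7 = 5 -> Saturday (Mon=0 ... Sun=6)
Days before October (Jan-Sep): 273; offset = 273 + 5 - 1 = 277
Weekday index = (5 + 277) mod 7 = 2

Day of the week: Wednesday


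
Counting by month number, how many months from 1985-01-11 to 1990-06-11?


From January 1985 to June 1990
5 years * 12 = 60 months, plus 5 months = 65

65 months


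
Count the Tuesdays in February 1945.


February 1945 has 28 days
Anchor: Jan 1, 1945. With p = 1945 - 1 = 1944: (p + p//4 - p//100 + p//400) mod 7 = (1944 + 486 - 19 + 4) mod 7 = 2415 mod 7 = 0 -> Monday (Mon=0 ... Sun=6)
Days before February (Jan): 31; February 1 index = (0 + 31) mod 7 = 3 -> Thursday
First Tuesday is February 6
Tuesdays: 6, 13, 20, 27

4 Tuesdays


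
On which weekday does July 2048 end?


July 2048 has 31 days
Anchor: Jan 1, 2048. With p = 2048 - 1 = 2047: (p + p//4 - p//100 + p//400) mod 7 = (2047 + 511 - 20 + 5) mod 7 = 2543 mod 7 = 2 -> Wednesday (Mon=0 ... Sun=6)
Days before July (Jan-Jun): 182; July 1 index = (2 + 182) mod 7 = 2 -> Wednesday
Last day offset: 31 - 1 = 30 days
Weekday index = (2 + 30) mod 7 = 4

Friday, July 31


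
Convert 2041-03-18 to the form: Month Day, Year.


ISO 2041-03-18 parses as year=2041, month=03, day=18
Month 3 -> March

March 18, 2041


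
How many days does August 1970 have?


August 1970

31 days


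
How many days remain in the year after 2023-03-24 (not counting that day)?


Day of year: 83 of 365
Remaining = 365 - 83

282 days


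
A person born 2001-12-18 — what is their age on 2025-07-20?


Birth: 2001-12-18
Reference: 2025-07-20
Year difference: 2025 - 2001 = 24
Birthday not yet reached in 2025, subtract 1

23 years old


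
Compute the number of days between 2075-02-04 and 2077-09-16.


From 2075-02-04 to 2077-09-16
2075-02-04: days before February = 31; day of year = 31 + 4 = 35
2077-09-16: days before September = 31 + 28 + 31 + 30 + 31 + 30 + 31 + 31 = 243 (2077 is not a leap year); day of year = 243 + 16 = 259
Rest of 2075: 365 - 35 = 330
Full years 2076 (366): 366
Total = 330 + 366 + 259 = 955

955 days


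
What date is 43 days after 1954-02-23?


Start: 1954-02-23, add 43 days
February 1954 has 28 days: 28 - 23 = 5 days to February 28 -> 38 left
March 1954 has 31 days -> 7 left
April 1954: 7 <= 30 -> lands on April 7

Result: 1954-04-07


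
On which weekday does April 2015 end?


April 2015 has 30 days
Anchor: Jan 1, 2015. With p = 2015 - 1 = 2014: (p + p//4 - p//100 + p//400) mod 7 = (2014 + 503 - 20 + 5) mod 7 = 2502 mod 7 = 3 -> Thursday (Mon=0 ... Sun=6)
Days before April (Jan-Mar): 90; April 1 index = (3 + 90) mod 7 = 2 -> Wednesday
Last day offset: 30 - 1 = 29 days
Weekday index = (2 + 29) mod 7 = 3

Thursday, April 30


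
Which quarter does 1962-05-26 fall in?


Month: May (month 5)
Q1: Jan-Mar, Q2: Apr-Jun, Q3: Jul-Sep, Q4: Oct-Dec

Q2


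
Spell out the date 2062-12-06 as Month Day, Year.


ISO 2062-12-06 parses as year=2062, month=12, day=06
Month 12 -> December

December 6, 2062


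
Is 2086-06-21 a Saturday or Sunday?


Anchor: Jan 1, 2086. With p = 2086 - 1 = 2085: (p + p//4 - p//100 + p//400) mod 7 = (2085 + 521 - 20 + 5) mod 7 = 2591 mod 7 = 1 -> Tuesday (Mon=0 ... Sun=6)
Day of year: 172; offset = 171
Weekday index = (1 + 171) mod 7 = 4 -> Friday
Weekend days: Saturday, Sunday

No


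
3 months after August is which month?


August is month 8
8 + 3 = 11

November


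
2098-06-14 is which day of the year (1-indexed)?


Date: June 14, 2098
Days in months 1 through 5: 151
Plus 14 days in June

Day of year: 165


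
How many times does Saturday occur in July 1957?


July 1957 has 31 days
Anchor: Jan 1, 1957. With p = 1957 - 1 = 1956: (p + p//4 - p//100 + p//400) mod 7 = (1956 + 489 - 19 + 4) mod 7 = 2430 mod 7 = 1 -> Tuesday (Mon=0 ... Sun=6)
Days before July (Jan-Jun): 181; July 1 index = (1 + 181) mod 7 = 0 -> Monday
First Saturday is July 6
Saturdays: 6, 13, 20, 27

4 Saturdays


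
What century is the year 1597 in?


Century = (year - 1) // 100 + 1
= (1597 - 1) // 100 + 1
= 1596 // 100 + 1
= 15 + 1

16th century


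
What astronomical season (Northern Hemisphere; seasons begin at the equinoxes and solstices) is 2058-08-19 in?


Date: August 19
Astronomical Summer (approx.; exact equinox/solstice day varies by year): June 21 to September 21
August 19 falls within the Summer window

Summer


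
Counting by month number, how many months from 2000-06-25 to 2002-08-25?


From June 2000 to August 2002
2 years * 12 = 24 months, plus 2 months = 26

26 months


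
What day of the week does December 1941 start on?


Target: December 1, 1941
Anchor: Jan 1, 1941. With p = 1941 - 1 = 1940: (p + p//4 - p//100 + p//400) mod 7 = (1940 + 485 - 19 + 4) mod 7 = 2410 mod 7 = 2 -> Wednesday (Mon=0 ... Sun=6)
Days before December (Jan-Nov): 334 days
Weekday index = (2 + 334) mod 7 = 0

Monday


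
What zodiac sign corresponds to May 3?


Date: May 3
Conventional tropical zodiac dates: Taurus from April 20 onward; Gemini starts May 21
May 3 falls within the Taurus range

Taurus


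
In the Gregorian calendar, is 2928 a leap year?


Gregorian leap year rule: divisible by 4, but not by 100, unless also by 400.
2928 is divisible by 4 but not 100 -> leap year

Yes


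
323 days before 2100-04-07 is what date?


Start: 2100-04-07, subtract 323 days
Back 7 days from April 7 reaches March 31, 2100 -> 316 left
March 2100 has 31 days -> back to February 28, 2100 -> 285 left
February 2100 has 28 days -> back to January 31, 2100 -> 257 left
January 2100 has 31 days -> back to December 31, 2099 -> 226 left
December 2099 has 31 days -> back to November 30, 2099 -> 195 left
November 2099 has 30 days -> back to October 31, 2099 -> 165 left
October 2099 has 31 days -> back to September 30, 2099 -> 134 left
September 2099 has 30 days -> back to August 31, 2099 -> 104 left
August 2099 has 31 days -> back to July 31, 2099 -> 73 left
July 2099 has 31 days -> back to June 30, 2099 -> 42 left
June 2099 has 30 days -> back to May 31, 2099 -> 12 left
May 2099: 31 - 12 = 19 -> lands on May 19

Result: 2099-05-19


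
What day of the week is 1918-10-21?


Date: October 21, 1918
Anchor: Jan 1, 1918. With p = 1918 - 1 = 1917: (p + p//4 - p//100 + p//400) mod 7 = (1917 + 479 - 19 + 4) mod 7 = 2381 mod 7 = 1 -> Tuesday (Mon=0 ... Sun=6)
Days before October (Jan-Sep): 273; offset = 273 + 21 - 1 = 293
Weekday index = (1 + 293) mod 7 = 0

Day of the week: Monday


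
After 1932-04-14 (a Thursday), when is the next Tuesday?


Current: Thursday
Target: Tuesday
Days ahead: 5

Next Tuesday: 1932-04-19


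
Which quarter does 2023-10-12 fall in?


Month: October (month 10)
Q1: Jan-Mar, Q2: Apr-Jun, Q3: Jul-Sep, Q4: Oct-Dec

Q4


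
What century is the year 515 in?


Century = (year - 1) // 100 + 1
= (515 - 1) // 100 + 1
= 514 // 100 + 1
= 5 + 1

6th century


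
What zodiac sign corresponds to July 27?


Date: July 27
Conventional tropical zodiac dates: Leo from July 23 onward; Virgo starts August 23
July 27 falls within the Leo range

Leo


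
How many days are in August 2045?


August 2045

31 days


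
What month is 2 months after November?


November is month 11
11 + 2 = 13; wrap: 13 - 12 = 1

January


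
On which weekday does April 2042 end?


April 2042 has 30 days
Anchor: Jan 1, 2042. With p = 2042 - 1 = 2041: (p + p//4 - p//100 + p//400) mod 7 = (2041 + 510 - 20 + 5) mod 7 = 2536 mod 7 = 2 -> Wednesday (Mon=0 ... Sun=6)
Days before April (Jan-Mar): 90; April 1 index = (2 + 90) mod 7 = 1 -> Tuesday
Last day offset: 30 - 1 = 29 days
Weekday index = (1 + 29) mod 7 = 2

Wednesday, April 30


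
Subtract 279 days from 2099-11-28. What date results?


Start: 2099-11-28, subtract 279 days
Back 28 days from November 28 reaches October 31, 2099 -> 251 left
October 2099 has 31 days -> back to September 30, 2099 -> 220 left
September 2099 has 30 days -> back to August 31, 2099 -> 190 left
August 2099 has 31 days -> back to July 31, 2099 -> 159 left
July 2099 has 31 days -> back to June 30, 2099 -> 128 left
June 2099 has 30 days -> back to May 31, 2099 -> 98 left
May 2099 has 31 days -> back to April 30, 2099 -> 67 left
April 2099 has 30 days -> back to March 31, 2099 -> 37 left
March 2099 has 31 days -> back to February 28, 2099 -> 6 left
February 2099: 28 - 6 = 22 -> lands on February 22

Result: 2099-02-22


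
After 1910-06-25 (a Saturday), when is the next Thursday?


Current: Saturday
Target: Thursday
Days ahead: 5

Next Thursday: 1910-06-30


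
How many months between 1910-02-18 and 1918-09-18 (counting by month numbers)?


From February 1910 to September 1918
8 years * 12 = 96 months, plus 7 months = 103

103 months


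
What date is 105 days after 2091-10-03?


Start: 2091-10-03, add 105 days
October 2091 has 31 days: 31 - 3 = 28 days to October 31 -> 77 left
November 2091 has 30 days -> 47 left
December 2091 has 31 days -> 16 left
January 2092: 16 <= 31 -> lands on January 16

Result: 2092-01-16


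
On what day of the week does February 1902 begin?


Target: February 1, 1902
Anchor: Jan 1, 1902. With p = 1902 - 1 = 1901: (p + p//4 - p//100 + p//400) mod 7 = (1901 + 475 - 19 + 4) mod 7 = 2361 mod 7 = 2 -> Wednesday (Mon=0 ... Sun=6)
Days before February (Jan): 31 days
Weekday index = (2 + 31) mod 7 = 5

Saturday


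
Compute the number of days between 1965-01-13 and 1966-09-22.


From 1965-01-13 to 1966-09-22
1965-01-13: day of year = 13
1966-09-22: days before September = 31 + 28 + 31 + 30 + 31 + 30 + 31 + 31 = 243 (1966 is not a leap year); day of year = 243 + 22 = 265
Rest of 1965: 365 - 13 = 352
Total = 352 + 265 = 617

617 days


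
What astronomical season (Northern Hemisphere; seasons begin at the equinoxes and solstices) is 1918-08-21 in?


Date: August 21
Astronomical Summer (approx.; exact equinox/solstice day varies by year): June 21 to September 21
August 21 falls within the Summer window

Summer


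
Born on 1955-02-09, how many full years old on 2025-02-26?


Birth: 1955-02-09
Reference: 2025-02-26
Year difference: 2025 - 1955 = 70

70 years old


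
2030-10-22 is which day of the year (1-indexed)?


Date: October 22, 2030
Days in months 1 through 9: 273
Plus 22 days in October

Day of year: 295


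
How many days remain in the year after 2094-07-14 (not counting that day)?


Day of year: 195 of 365
Remaining = 365 - 195

170 days


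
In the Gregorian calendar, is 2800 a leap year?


Gregorian leap year rule: divisible by 4, but not by 100, unless also by 400.
2800 is divisible by 400 -> leap year

Yes


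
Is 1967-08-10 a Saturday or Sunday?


Anchor: Jan 1, 1967. With p = 1967 - 1 = 1966: (p + p//4 - p//100 + p//400) mod 7 = (1966 + 491 - 19 + 4) mod 7 = 2442 mod 7 = 6 -> Sunday (Mon=0 ... Sun=6)
Day of year: 222; offset = 221
Weekday index = (6 + 221) mod 7 = 3 -> Thursday
Weekend days: Saturday, Sunday

No


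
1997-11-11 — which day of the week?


Date: November 11, 1997
Anchor: Jan 1, 1997. With p = 1997 - 1 = 1996: (p + p//4 - p//100 + p//400) mod 7 = (1996 + 499 - 19 + 4) mod 7 = 2480 mod 7 = 2 -> Wednesday (Mon=0 ... Sun=6)
Days before November (Jan-Oct): 304; offset = 304 + 11 - 1 = 314
Weekday index = (2 + 314) mod 7 = 1

Day of the week: Tuesday


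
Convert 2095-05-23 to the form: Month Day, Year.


ISO 2095-05-23 parses as year=2095, month=05, day=23
Month 5 -> May

May 23, 2095


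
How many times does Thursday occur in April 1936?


April 1936 has 30 days
Anchor: Jan 1, 1936. With p = 1936 - 1 = 1935: (p + p//4 - p//100 + p//400) mod 7 = (1935 + 483 - 19 + 4) mod 7 = 2403 mod 7 = 2 -> Wednesday (Mon=0 ... Sun=6)
Days before April (Jan-Mar): 91; April 1 index = (2 + 91) mod 7 = 2 -> Wednesday
First Thursday is April 2
Thursdays: 2, 9, 16, 23, 30

5 Thursdays


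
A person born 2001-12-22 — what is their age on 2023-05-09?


Birth: 2001-12-22
Reference: 2023-05-09
Year difference: 2023 - 2001 = 22
Birthday not yet reached in 2023, subtract 1

21 years old


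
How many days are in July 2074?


July 2074

31 days


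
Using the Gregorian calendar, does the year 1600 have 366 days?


Gregorian leap year rule: divisible by 4, but not by 100, unless also by 400.
1600 is divisible by 400 -> leap year

Yes


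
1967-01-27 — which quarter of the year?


Month: January (month 1)
Q1: Jan-Mar, Q2: Apr-Jun, Q3: Jul-Sep, Q4: Oct-Dec

Q1


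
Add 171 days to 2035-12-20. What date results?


Start: 2035-12-20, add 171 days
December 2035 has 31 days: 31 - 20 = 11 days to December 31 -> 160 left
January 2036 has 31 days -> 129 left
February 2036 has 29 days -> 100 left
March 2036 has 31 days -> 69 left
April 2036 has 30 days -> 39 left
May 2036 has 31 days -> 8 left
June 2036: 8 <= 30 -> lands on June 8

Result: 2036-06-08


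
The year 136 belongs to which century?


Century = (year - 1) // 100 + 1
= (136 - 1) // 100 + 1
= 135 // 100 + 1
= 1 + 1

2nd century


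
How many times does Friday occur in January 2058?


January 2058 has 31 days
Anchor: Jan 1, 2058. With p = 2058 - 1 = 2057: (p + p//4 - p//100 + p//400) mod 7 = (2057 + 514 - 20 + 5) mod 7 = 2556 mod 7 = 1 -> Tuesday (Mon=0 ... Sun=6)
January 1 is the anchor itself -> Tuesday
First Friday is January 4
Fridays: 4, 11, 18, 25

4 Fridays


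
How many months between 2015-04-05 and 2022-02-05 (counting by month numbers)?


From April 2015 to February 2022
7 years * 12 = 84 months, minus 2 months = 82

82 months


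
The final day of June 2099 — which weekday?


June 2099 has 30 days
Anchor: Jan 1, 2099. With p = 2099 - 1 = 2098: (p + p//4 - p//100 + p//400) mod 7 = (2098 + 524 - 20 + 5) mod 7 = 2607 mod 7 = 3 -> Thursday (Mon=0 ... Sun=6)
Days before June (Jan-May): 151; June 1 index = (3 + 151) mod 7 = 0 -> Monday
Last day offset: 30 - 1 = 29 days
Weekday index = (0 + 29) mod 7 = 1

Tuesday, June 30


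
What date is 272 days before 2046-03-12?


Start: 2046-03-12, subtract 272 days
Back 12 days from March 12 reaches February 28, 2046 -> 260 left
February 2046 has 28 days -> back to January 31, 2046 -> 232 left
January 2046 has 31 days -> back to December 31, 2045 -> 201 left
December 2045 has 31 days -> back to November 30, 2045 -> 170 left
November 2045 has 30 days -> back to October 31, 2045 -> 140 left
October 2045 has 31 days -> back to September 30, 2045 -> 109 left
September 2045 has 30 days -> back to August 31, 2045 -> 79 left
August 2045 has 31 days -> back to July 31, 2045 -> 48 left
July 2045 has 31 days -> back to June 30, 2045 -> 17 left
June 2045: 30 - 17 = 13 -> lands on June 13

Result: 2045-06-13


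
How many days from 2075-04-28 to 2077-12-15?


From 2075-04-28 to 2077-12-15
2075-04-28: days before April = 31 + 28 + 31 = 90 (2075 is not a leap year); day of year = 90 + 28 = 118
2077-12-15: days before December = 31 + 28 + 31 + 30 + 31 + 30 + 31 + 31 + 30 + 31 + 30 = 334 (2077 is not a leap year); day of year = 334 + 15 = 349
Rest of 2075: 365 - 118 = 247
Full years 2076 (366): 366
Total = 247 + 366 + 349 = 962

962 days


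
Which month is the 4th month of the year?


Month 4 of 12

April


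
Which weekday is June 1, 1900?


Target: June 1, 1900
Anchor: Jan 1, 1900. With p = 1900 - 1 = 1899: (p + p//4 - p//100 + p//400) mod 7 = (1899 + 474 - 18 + 4) mod 7 = 2359 mod 7 = 0 -> Monday (Mon=0 ... Sun=6)
Days before June (Jan-May): 151 days
Weekday index = (0 + 151) mod 7 = 4

Friday


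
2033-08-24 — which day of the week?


Date: August 24, 2033
Anchor: Jan 1, 2033. With p = 2033 - 1 = 2032: (p + p//4 - p//100 + p//400) mod 7 = (2032 + 508 - 20 + 5) mod 7 = 2525 mod 7 = 5 -> Saturday (Mon=0 ... Sun=6)
Days before August (Jan-Jul): 212; offset = 212 + 24 - 1 = 235
Weekday index = (5 + 235) mod 7 = 2

Day of the week: Wednesday


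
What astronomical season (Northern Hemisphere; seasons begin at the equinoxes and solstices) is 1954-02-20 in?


Date: February 20
Astronomical Winter (approx.; exact equinox/solstice day varies by year): December 21 to March 19
February 20 falls within the Winter window

Winter


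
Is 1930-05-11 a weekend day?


Anchor: Jan 1, 1930. With p = 1930 - 1 = 1929: (p + p//4 - p//100 + p//400) mod 7 = (1929 + 482 - 19 + 4) mod 7 = 2396 mod 7 = 2 -> Wednesday (Mon=0 ... Sun=6)
Day of year: 131; offset = 130
Weekday index = (2 + 130) mod 7 = 6 -> Sunday
Weekend days: Saturday, Sunday

Yes


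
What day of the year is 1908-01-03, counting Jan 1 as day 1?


Date: January 3, 1908
No months before January
Plus 3 days in January

Day of year: 3


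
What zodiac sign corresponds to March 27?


Date: March 27
Conventional tropical zodiac dates: Aries from March 21 onward; Taurus starts April 20
March 27 falls within the Aries range

Aries


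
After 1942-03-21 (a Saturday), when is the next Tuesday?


Current: Saturday
Target: Tuesday
Days ahead: 3

Next Tuesday: 1942-03-24


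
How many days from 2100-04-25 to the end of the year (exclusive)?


Day of year: 115 of 365
Remaining = 365 - 115

250 days


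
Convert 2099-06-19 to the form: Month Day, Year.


ISO 2099-06-19 parses as year=2099, month=06, day=19
Month 6 -> June

June 19, 2099


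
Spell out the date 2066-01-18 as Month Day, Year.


ISO 2066-01-18 parses as year=2066, month=01, day=18
Month 1 -> January

January 18, 2066


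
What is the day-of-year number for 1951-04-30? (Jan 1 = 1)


Date: April 30, 1951
Days in months 1 through 3: 90
Plus 30 days in April

Day of year: 120


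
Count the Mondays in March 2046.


March 2046 has 31 days
Anchor: Jan 1, 2046. With p = 2046 - 1 = 2045: (p + p//4 - p//100 + p//400) mod 7 = (2045 + 511 - 20 + 5) mod 7 = 2541 mod 7 = 0 -> Monday (Mon=0 ... Sun=6)
Days before March (Jan-Feb): 59; March 1 index = (0 + 59) mod 7 = 3 -> Thursday
First Monday is March 5
Mondays: 5, 12, 19, 26

4 Mondays


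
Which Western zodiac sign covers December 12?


Date: December 12
Conventional tropical zodiac dates: Sagittarius from November 22 onward; Capricorn starts December 22
December 12 falls within the Sagittarius range

Sagittarius


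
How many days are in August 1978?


August 1978

31 days


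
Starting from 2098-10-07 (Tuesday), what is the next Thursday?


Current: Tuesday
Target: Thursday
Days ahead: 2

Next Thursday: 2098-10-09


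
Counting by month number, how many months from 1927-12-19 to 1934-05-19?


From December 1927 to May 1934
7 years * 12 = 84 months, minus 7 months = 77

77 months


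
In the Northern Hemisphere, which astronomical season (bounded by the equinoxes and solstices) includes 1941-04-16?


Date: April 16
Astronomical Spring (approx.; exact equinox/solstice day varies by year): March 20 to June 20
April 16 falls within the Spring window

Spring


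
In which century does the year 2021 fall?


Century = (year - 1) // 100 + 1
= (2021 - 1) // 100 + 1
= 2020 // 100 + 1
= 20 + 1

21st century


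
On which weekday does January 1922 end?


January 1922 has 31 days
Anchor: Jan 1, 1922. With p = 1922 - 1 = 1921: (p + p//4 - p//100 + p//400) mod 7 = (1921 + 480 - 19 + 4) mod 7 = 2386 mod 7 = 6 -> Sunday (Mon=0 ... Sun=6)
January 1 is the anchor itself -> Sunday
Last day offset: 31 - 1 = 30 days
Weekday index = (6 + 30) mod 7 = 1

Tuesday, January 31


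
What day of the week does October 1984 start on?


Target: October 1, 1984
Anchor: Jan 1, 1984. With p = 1984 - 1 = 1983: (p + p//4 - p//100 + p//400) mod 7 = (1983 + 495 - 19 + 4) mod 7 = 2463 mod 7 = 6 -> Sunday (Mon=0 ... Sun=6)
Days before October (Jan-Sep): 274 days
Weekday index = (6 + 274) mod 7 = 0

Monday


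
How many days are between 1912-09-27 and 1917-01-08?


From 1912-09-27 to 1917-01-08
1912-09-27: days before September = 31 + 29 + 31 + 30 + 31 + 30 + 31 + 31 = 244 (1912 is a leap year); day of year = 244 + 27 = 271
1917-01-08: day of year = 8
Rest of 1912: 366 - 271 = 95
Full years 1913 (365), 1914 (365), 1915 (365), 1916 (366): 1461
Total = 95 + 1461 + 8 = 1564

1564 days


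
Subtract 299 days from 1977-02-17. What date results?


Start: 1977-02-17, subtract 299 days
Back 17 days from February 17 reaches January 31, 1977 -> 282 left
January 1977 has 31 days -> back to December 31, 1976 -> 251 left
December 1976 has 31 days -> back to November 30, 1976 -> 220 left
November 1976 has 30 days -> back to October 31, 1976 -> 190 left
October 1976 has 31 days -> back to September 30, 1976 -> 159 left
September 1976 has 30 days -> back to August 31, 1976 -> 129 left
August 1976 has 31 days -> back to July 31, 1976 -> 98 left
July 1976 has 31 days -> back to June 30, 1976 -> 67 left
June 1976 has 30 days -> back to May 31, 1976 -> 37 left
May 1976 has 31 days -> back to April 30, 1976 -> 6 left
April 1976: 30 - 6 = 24 -> lands on April 24

Result: 1976-04-24


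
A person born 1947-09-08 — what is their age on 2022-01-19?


Birth: 1947-09-08
Reference: 2022-01-19
Year difference: 2022 - 1947 = 75
Birthday not yet reached in 2022, subtract 1

74 years old


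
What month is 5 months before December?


December is month 12
12 - 5 = 7

July


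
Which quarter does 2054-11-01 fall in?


Month: November (month 11)
Q1: Jan-Mar, Q2: Apr-Jun, Q3: Jul-Sep, Q4: Oct-Dec

Q4


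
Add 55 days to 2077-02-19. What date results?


Start: 2077-02-19, add 55 days
February 2077 has 28 days: 28 - 19 = 9 days to February 28 -> 46 left
March 2077 has 31 days -> 15 left
April 2077: 15 <= 30 -> lands on April 15

Result: 2077-04-15


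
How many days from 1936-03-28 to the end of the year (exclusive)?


Day of year: 88 of 366
Remaining = 366 - 88

278 days


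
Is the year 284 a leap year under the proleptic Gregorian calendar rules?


Gregorian leap year rule: divisible by 4, but not by 100, unless also by 400.
284 is divisible by 4 but not 100 -> leap year

Yes


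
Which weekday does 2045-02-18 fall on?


Date: February 18, 2045
Anchor: Jan 1, 2045. With p = 2045 - 1 = 2044: (p + p//4 - p//100 + p//400) mod 7 = (2044 + 511 - 20 + 5) mod 7 = 2540 mod 7 = 6 -> Sunday (Mon=0 ... Sun=6)
Days before February (Jan): 31; offset = 31 + 18 - 1 = 48
Weekday index = (6 + 48) mod 7 = 5

Day of the week: Saturday


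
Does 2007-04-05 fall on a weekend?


Anchor: Jan 1, 2007. With p = 2007 - 1 = 2006: (p + p//4 - p//100 + p//400) mod 7 = (2006 + 501 - 20 + 5) mod 7 = 2492 mod 7 = 0 -> Monday (Mon=0 ... Sun=6)
Day of year: 95; offset = 94
Weekday index = (0 + 94) mod 7 = 3 -> Thursday
Weekend days: Saturday, Sunday

No


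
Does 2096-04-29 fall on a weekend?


Anchor: Jan 1, 2096. With p = 2096 - 1 = 2095: (p + p//4 - p//100 + p//400) mod 7 = (2095 + 523 - 20 + 5) mod 7 = 2603 mod 7 = 6 -> Sunday (Mon=0 ... Sun=6)
Day of year: 120; offset = 119
Weekday index = (6 + 119) mod 7 = 6 -> Sunday
Weekend days: Saturday, Sunday

Yes


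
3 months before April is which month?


April is month 4
4 - 3 = 1

January


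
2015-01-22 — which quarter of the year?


Month: January (month 1)
Q1: Jan-Mar, Q2: Apr-Jun, Q3: Jul-Sep, Q4: Oct-Dec

Q1


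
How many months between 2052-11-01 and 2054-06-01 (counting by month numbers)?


From November 2052 to June 2054
2 years * 12 = 24 months, minus 5 months = 19

19 months


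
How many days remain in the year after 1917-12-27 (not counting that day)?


Day of year: 361 of 365
Remaining = 365 - 361

4 days


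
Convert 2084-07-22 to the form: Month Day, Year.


ISO 2084-07-22 parses as year=2084, month=07, day=22
Month 7 -> July

July 22, 2084


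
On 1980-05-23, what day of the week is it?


Date: May 23, 1980
Anchor: Jan 1, 1980. With p = 1980 - 1 = 1979: (p + p//4 - p//100 + p//400) mod 7 = (1979 + 494 - 19 + 4) mod 7 = 2458 mod 7 = 1 -> Tuesday (Mon=0 ... Sun=6)
Days before May (Jan-Apr): 121; offset = 121 + 23 - 1 = 143
Weekday index = (1 + 143) mod 7 = 4

Day of the week: Friday


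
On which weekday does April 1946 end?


April 1946 has 30 days
Anchor: Jan 1, 1946. With p = 1946 - 1 = 1945: (p + p//4 - p//100 + p//400) mod 7 = (1945 + 486 - 19 + 4) mod 7 = 2416 mod 7 = 1 -> Tuesday (Mon=0 ... Sun=6)
Days before April (Jan-Mar): 90; April 1 index = (1 + 90) mod 7 = 0 -> Monday
Last day offset: 30 - 1 = 29 days
Weekday index = (0 + 29) mod 7 = 1

Tuesday, April 30


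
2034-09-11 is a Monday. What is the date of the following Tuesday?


Current: Monday
Target: Tuesday
Days ahead: 1

Next Tuesday: 2034-09-12


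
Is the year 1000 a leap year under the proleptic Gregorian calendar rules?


Gregorian leap year rule: divisible by 4, but not by 100, unless also by 400.
1000 is divisible by 100 but not 400 -> not a leap year

No


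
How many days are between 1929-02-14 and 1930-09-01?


From 1929-02-14 to 1930-09-01
1929-02-14: days before February = 31; day of year = 31 + 14 = 45
1930-09-01: days before September = 31 + 28 + 31 + 30 + 31 + 30 + 31 + 31 = 243 (1930 is not a leap year); day of year = 243 + 1 = 244
Rest of 1929: 365 - 45 = 320
Total = 320 + 244 = 564

564 days


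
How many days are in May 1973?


May 1973

31 days


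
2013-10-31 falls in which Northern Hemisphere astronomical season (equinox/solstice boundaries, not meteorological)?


Date: October 31
Astronomical Autumn (approx.; exact equinox/solstice day varies by year): September 22 to December 20
October 31 falls within the Autumn window

Autumn


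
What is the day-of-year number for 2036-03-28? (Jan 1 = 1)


Date: March 28, 2036
Days in months 1 through 2: 60
Plus 28 days in March

Day of year: 88


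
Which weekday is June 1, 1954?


Target: June 1, 1954
Anchor: Jan 1, 1954. With p = 1954 - 1 = 1953: (p + p//4 - p//100 + p//400) mod 7 = (1953 + 488 - 19 + 4) mod 7 = 2426 mod 7 = 4 -> Friday (Mon=0 ... Sun=6)
Days before June (Jan-May): 151 days
Weekday index = (4 + 151) mod 7 = 1

Tuesday


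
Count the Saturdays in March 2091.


March 2091 has 31 days
Anchor: Jan 1, 2091. With p = 2091 - 1 = 2090: (p + p//4 - p//100 + p//400) mod 7 = (2090 + 522 - 20 + 5) mod 7 = 2597 mod 7 = 0 -> Monday (Mon=0 ... Sun=6)
Days before March (Jan-Feb): 59; March 1 index = (0 + 59) mod 7 = 3 -> Thursday
First Saturday is March 3
Saturdays: 3, 10, 17, 24, 31

5 Saturdays


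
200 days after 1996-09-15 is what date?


Start: 1996-09-15, add 200 days
September 1996 has 30 days: 30 - 15 = 15 days to September 30 -> 185 left
October 1996 has 31 days -> 154 left
November 1996 has 30 days -> 124 left
December 1996 has 31 days -> 93 left
January 1997 has 31 days -> 62 left
February 1997 has 28 days -> 34 left
March 1997 has 31 days -> 3 left
April 1997: 3 <= 30 -> lands on April 3

Result: 1997-04-03


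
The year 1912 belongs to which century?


Century = (year - 1) // 100 + 1
= (1912 - 1) // 100 + 1
= 1911 // 100 + 1
= 19 + 1

20th century


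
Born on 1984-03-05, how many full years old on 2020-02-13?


Birth: 1984-03-05
Reference: 2020-02-13
Year difference: 2020 - 1984 = 36
Birthday not yet reached in 2020, subtract 1

35 years old


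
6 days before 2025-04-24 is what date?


Start: 2025-04-24, subtract 6 days
24 - 6 = 18 stays within April 2025

Result: 2025-04-18


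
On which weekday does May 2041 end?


May 2041 has 31 days
Anchor: Jan 1, 2041. With p = 2041 - 1 = 2040: (p + p//4 - p//100 + p//400) mod 7 = (2040 + 510 - 20 + 5) mod 7 = 2535 mod 7 = 1 -> Tuesday (Mon=0 ... Sun=6)
Days before May (Jan-Apr): 120; May 1 index = (1 + 120) mod 7 = 2 -> Wednesday
Last day offset: 31 - 1 = 30 days
Weekday index = (2 + 30) mod 7 = 4

Friday, May 31


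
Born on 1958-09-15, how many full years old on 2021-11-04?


Birth: 1958-09-15
Reference: 2021-11-04
Year difference: 2021 - 1958 = 63

63 years old


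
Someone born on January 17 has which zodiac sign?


Date: January 17
Conventional tropical zodiac dates: Capricorn from December 22 onward; Aquarius starts January 20
January 17 falls within the Capricorn range

Capricorn


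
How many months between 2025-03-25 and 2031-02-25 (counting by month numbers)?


From March 2025 to February 2031
6 years * 12 = 72 months, minus 1 month = 71

71 months


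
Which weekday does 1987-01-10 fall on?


Date: January 10, 1987
Anchor: Jan 1, 1987. With p = 1987 - 1 = 1986: (p + p//4 - p//100 + p//400) mod 7 = (1986 + 496 - 19 + 4) mod 7 = 2467 mod 7 = 3 -> Thursday (Mon=0 ... Sun=6)
Days into year = 10 - 1 = 9
Weekday index = (3 + 9) mod 7 = 5

Day of the week: Saturday


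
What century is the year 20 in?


Century = (year - 1) // 100 + 1
= (20 - 1) // 100 + 1
= 19 // 100 + 1
= 0 + 1

1st century


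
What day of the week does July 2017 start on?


Target: July 1, 2017
Anchor: Jan 1, 2017. With p = 2017 - 1 = 2016: (p + p//4 - p//100 + p//400) mod 7 = (2016 + 504 - 20 + 5) mod 7 = 2505 mod 7 = 6 -> Sunday (Mon=0 ... Sun=6)
Days before July (Jan-Jun): 181 days
Weekday index = (6 + 181) mod 7 = 5

Saturday


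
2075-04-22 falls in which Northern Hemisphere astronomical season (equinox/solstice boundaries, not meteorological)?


Date: April 22
Astronomical Spring (approx.; exact equinox/solstice day varies by year): March 20 to June 20
April 22 falls within the Spring window

Spring


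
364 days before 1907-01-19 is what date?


Start: 1907-01-19, subtract 364 days
Back 19 days from January 19 reaches December 31, 1906 -> 345 left
December 1906 has 31 days -> back to November 30, 1906 -> 314 left
November 1906 has 30 days -> back to October 31, 1906 -> 284 left
October 1906 has 31 days -> back to September 30, 1906 -> 253 left
September 1906 has 30 days -> back to August 31, 1906 -> 223 left
August 1906 has 31 days -> back to July 31, 1906 -> 192 left
July 1906 has 31 days -> back to June 30, 1906 -> 161 left
June 1906 has 30 days -> back to May 31, 1906 -> 131 left
May 1906 has 31 days -> back to April 30, 1906 -> 100 left
April 1906 has 30 days -> back to March 31, 1906 -> 70 left
March 1906 has 31 days -> back to February 28, 1906 -> 39 left
February 1906 has 28 days -> back to January 31, 1906 -> 11 left
January 1906: 31 - 11 = 20 -> lands on January 20

Result: 1906-01-20


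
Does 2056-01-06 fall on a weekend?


Anchor: Jan 1, 2056. With p = 2056 - 1 = 2055: (p + p//4 - p//100 + p//400) mod 7 = (2055 + 513 - 20 + 5) mod 7 = 2553 mod 7 = 5 -> Saturday (Mon=0 ... Sun=6)
Day of year: 6; offset = 5
Weekday index = (5 + 5) mod 7 = 3 -> Thursday
Weekend days: Saturday, Sunday

No


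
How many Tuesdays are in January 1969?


January 1969 has 31 days
Anchor: Jan 1, 1969. With p = 1969 - 1 = 1968: (p + p//4 - p//100 + p//400) mod 7 = (1968 + 492 - 19 + 4) mod 7 = 2445 mod 7 = 2 -> Wednesday (Mon=0 ... Sun=6)
January 1 is the anchor itself -> Wednesday
First Tuesday is January 7
Tuesdays: 7, 14, 21, 28

4 Tuesdays


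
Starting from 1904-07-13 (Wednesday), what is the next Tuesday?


Current: Wednesday
Target: Tuesday
Days ahead: 6

Next Tuesday: 1904-07-19


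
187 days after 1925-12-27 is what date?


Start: 1925-12-27, add 187 days
December 1925 has 31 days: 31 - 27 = 4 days to December 31 -> 183 left
January 1926 has 31 days -> 152 left
February 1926 has 28 days -> 124 left
March 1926 has 31 days -> 93 left
April 1926 has 30 days -> 63 left
May 1926 has 31 days -> 32 left
June 1926 has 30 days -> 2 left
July 1926: 2 <= 31 -> lands on July 2

Result: 1926-07-02


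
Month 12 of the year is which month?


Month 12 of 12

December


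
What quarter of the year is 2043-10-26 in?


Month: October (month 10)
Q1: Jan-Mar, Q2: Apr-Jun, Q3: Jul-Sep, Q4: Oct-Dec

Q4


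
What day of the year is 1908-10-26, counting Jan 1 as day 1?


Date: October 26, 1908
Days in months 1 through 9: 274
Plus 26 days in October

Day of year: 300


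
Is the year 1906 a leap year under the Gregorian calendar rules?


Gregorian leap year rule: divisible by 4, but not by 100, unless also by 400.
1906 is not divisible by 4 -> not a leap year

No


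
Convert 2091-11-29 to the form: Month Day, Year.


ISO 2091-11-29 parses as year=2091, month=11, day=29
Month 11 -> November

November 29, 2091


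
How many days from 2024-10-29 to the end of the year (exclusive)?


Day of year: 303 of 366
Remaining = 366 - 303

63 days


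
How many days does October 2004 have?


October 2004

31 days


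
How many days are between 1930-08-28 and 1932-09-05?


From 1930-08-28 to 1932-09-05
1930-08-28: days before August = 31 + 28 + 31 + 30 + 31 + 30 + 31 = 212 (1930 is not a leap year); day of year = 212 + 28 = 240
1932-09-05: days before September = 31 + 29 + 31 + 30 + 31 + 30 + 31 + 31 = 244 (1932 is a leap year); day of year = 244 + 5 = 249
Rest of 1930: 365 - 240 = 125
Full years 1931 (365): 365
Total = 125 + 365 + 249 = 739

739 days


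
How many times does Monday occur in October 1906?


October 1906 has 31 days
Anchor: Jan 1, 1906. With p = 1906 - 1 = 1905: (p + p//4 - p//100 + p//400) mod 7 = (1905 + 476 - 19 + 4) mod 7 = 2366 mod 7 = 0 -> Monday (Mon=0 ... Sun=6)
Days before October (Jan-Sep): 273; October 1 index = (0 + 273) mod 7 = 0 -> Monday
First Monday is October 1
Mondays: 1, 8, 15, 22, 29

5 Mondays


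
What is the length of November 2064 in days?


November 2064

30 days


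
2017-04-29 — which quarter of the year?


Month: April (month 4)
Q1: Jan-Mar, Q2: Apr-Jun, Q3: Jul-Sep, Q4: Oct-Dec

Q2


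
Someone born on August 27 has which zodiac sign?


Date: August 27
Conventional tropical zodiac dates: Virgo from August 23 onward; Libra starts September 23
August 27 falls within the Virgo range

Virgo


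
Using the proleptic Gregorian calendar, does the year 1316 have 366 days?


Gregorian leap year rule: divisible by 4, but not by 100, unless also by 400.
1316 is divisible by 4 but not 100 -> leap year

Yes


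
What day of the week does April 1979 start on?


Target: April 1, 1979
Anchor: Jan 1, 1979. With p = 1979 - 1 = 1978: (p + p//4 - p//100 + p//400) mod 7 = (1978 + 494 - 19 + 4) mod 7 = 2457 mod 7 = 0 -> Monday (Mon=0 ... Sun=6)
Days before April (Jan-Mar): 90 days
Weekday index = (0 + 90) mod 7 = 6

Sunday


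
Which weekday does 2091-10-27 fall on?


Date: October 27, 2091
Anchor: Jan 1, 2091. With p = 2091 - 1 = 2090: (p + p//4 - p//100 + p//400) mod 7 = (2090 + 522 - 20 + 5) mod 7 = 2597 mod 7 = 0 -> Monday (Mon=0 ... Sun=6)
Days before October (Jan-Sep): 273; offset = 273 + 27 - 1 = 299
Weekday index = (0 + 299) mod 7 = 5

Day of the week: Saturday


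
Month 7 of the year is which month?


Month 7 of 12

July


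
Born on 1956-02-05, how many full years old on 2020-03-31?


Birth: 1956-02-05
Reference: 2020-03-31
Year difference: 2020 - 1956 = 64

64 years old


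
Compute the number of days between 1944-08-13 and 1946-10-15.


From 1944-08-13 to 1946-10-15
1944-08-13: days before August = 31 + 29 + 31 + 30 + 31 + 30 + 31 = 213 (1944 is a leap year); day of year = 213 + 13 = 226
1946-10-15: days before October = 31 + 28 + 31 + 30 + 31 + 30 + 31 + 31 + 30 = 273 (1946 is not a leap year); day of year = 273 + 15 = 288
Rest of 1944: 366 - 226 = 140
Full years 1945 (365): 365
Total = 140 + 365 + 288 = 793

793 days


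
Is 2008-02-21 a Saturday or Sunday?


Anchor: Jan 1, 2008. With p = 2008 - 1 = 2007: (p + p//4 - p//100 + p//400) mod 7 = (2007 + 501 - 20 + 5) mod 7 = 2493 mod 7 = 1 -> Tuesday (Mon=0 ... Sun=6)
Day of year: 52; offset = 51
Weekday index = (1 + 51) mod 7 = 3 -> Thursday
Weekend days: Saturday, Sunday

No


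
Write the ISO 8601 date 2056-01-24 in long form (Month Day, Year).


ISO 2056-01-24 parses as year=2056, month=01, day=24
Month 1 -> January

January 24, 2056


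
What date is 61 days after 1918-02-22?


Start: 1918-02-22, add 61 days
February 1918 has 28 days: 28 - 22 = 6 days to February 28 -> 55 left
March 1918 has 31 days -> 24 left
April 1918: 24 <= 30 -> lands on April 24

Result: 1918-04-24


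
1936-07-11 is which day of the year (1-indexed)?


Date: July 11, 1936
Days in months 1 through 6: 182
Plus 11 days in July

Day of year: 193


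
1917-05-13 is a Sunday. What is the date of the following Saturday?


Current: Sunday
Target: Saturday
Days ahead: 6

Next Saturday: 1917-05-19


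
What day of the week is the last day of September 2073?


September 2073 has 30 days
Anchor: Jan 1, 2073. With p = 2073 - 1 = 2072: (p + p//4 - p//100 + p//400) mod 7 = (2072 + 518 - 20 + 5) mod 7 = 2575 mod 7 = 6 -> Sunday (Mon=0 ... Sun=6)
Days before September (Jan-Aug): 243; September 1 index = (6 + 243) mod 7 = 4 -> Friday
Last day offset: 30 - 1 = 29 days
Weekday index = (4 + 29) mod 7 = 5

Saturday, September 30


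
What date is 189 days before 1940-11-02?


Start: 1940-11-02, subtract 189 days
Back 2 days from November 2 reaches October 31, 1940 -> 187 left
October 1940 has 31 days -> back to September 30, 1940 -> 156 left
September 1940 has 30 days -> back to August 31, 1940 -> 126 left
August 1940 has 31 days -> back to July 31, 1940 -> 95 left
July 1940 has 31 days -> back to June 30, 1940 -> 64 left
June 1940 has 30 days -> back to May 31, 1940 -> 34 left
May 1940 has 31 days -> back to April 30, 1940 -> 3 left
April 1940: 30 - 3 = 27 -> lands on April 27

Result: 1940-04-27


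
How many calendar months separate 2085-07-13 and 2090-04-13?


From July 2085 to April 2090
5 years * 12 = 60 months, minus 3 months = 57

57 months


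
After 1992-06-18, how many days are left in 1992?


Day of year: 170 of 366
Remaining = 366 - 170

196 days


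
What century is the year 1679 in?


Century = (year - 1) // 100 + 1
= (1679 - 1) // 100 + 1
= 1678 // 100 + 1
= 16 + 1

17th century


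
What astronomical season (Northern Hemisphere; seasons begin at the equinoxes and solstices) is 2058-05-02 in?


Date: May 2
Astronomical Spring (approx.; exact equinox/solstice day varies by year): March 20 to June 20
May 2 falls within the Spring window

Spring


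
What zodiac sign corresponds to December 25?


Date: December 25
Conventional tropical zodiac dates: Capricorn from December 22 onward; Aquarius starts January 20
December 25 falls within the Capricorn range

Capricorn


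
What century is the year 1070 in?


Century = (year - 1) // 100 + 1
= (1070 - 1) // 100 + 1
= 1069 // 100 + 1
= 10 + 1

11th century


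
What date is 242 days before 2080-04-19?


Start: 2080-04-19, subtract 242 days
Back 19 days from April 19 reaches March 31, 2080 -> 223 left
March 2080 has 31 days -> back to February 29, 2080 -> 192 left
February 2080 has 29 days -> back to January 31, 2080 -> 163 left
January 2080 has 31 days -> back to December 31, 2079 -> 132 left
December 2079 has 31 days -> back to November 30, 2079 -> 101 left
November 2079 has 30 days -> back to October 31, 2079 -> 71 left
October 2079 has 31 days -> back to September 30, 2079 -> 40 left
September 2079 has 30 days -> back to August 31, 2079 -> 10 left
August 2079: 31 - 10 = 21 -> lands on August 21

Result: 2079-08-21


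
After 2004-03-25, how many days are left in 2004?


Day of year: 85 of 366
Remaining = 366 - 85

281 days
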